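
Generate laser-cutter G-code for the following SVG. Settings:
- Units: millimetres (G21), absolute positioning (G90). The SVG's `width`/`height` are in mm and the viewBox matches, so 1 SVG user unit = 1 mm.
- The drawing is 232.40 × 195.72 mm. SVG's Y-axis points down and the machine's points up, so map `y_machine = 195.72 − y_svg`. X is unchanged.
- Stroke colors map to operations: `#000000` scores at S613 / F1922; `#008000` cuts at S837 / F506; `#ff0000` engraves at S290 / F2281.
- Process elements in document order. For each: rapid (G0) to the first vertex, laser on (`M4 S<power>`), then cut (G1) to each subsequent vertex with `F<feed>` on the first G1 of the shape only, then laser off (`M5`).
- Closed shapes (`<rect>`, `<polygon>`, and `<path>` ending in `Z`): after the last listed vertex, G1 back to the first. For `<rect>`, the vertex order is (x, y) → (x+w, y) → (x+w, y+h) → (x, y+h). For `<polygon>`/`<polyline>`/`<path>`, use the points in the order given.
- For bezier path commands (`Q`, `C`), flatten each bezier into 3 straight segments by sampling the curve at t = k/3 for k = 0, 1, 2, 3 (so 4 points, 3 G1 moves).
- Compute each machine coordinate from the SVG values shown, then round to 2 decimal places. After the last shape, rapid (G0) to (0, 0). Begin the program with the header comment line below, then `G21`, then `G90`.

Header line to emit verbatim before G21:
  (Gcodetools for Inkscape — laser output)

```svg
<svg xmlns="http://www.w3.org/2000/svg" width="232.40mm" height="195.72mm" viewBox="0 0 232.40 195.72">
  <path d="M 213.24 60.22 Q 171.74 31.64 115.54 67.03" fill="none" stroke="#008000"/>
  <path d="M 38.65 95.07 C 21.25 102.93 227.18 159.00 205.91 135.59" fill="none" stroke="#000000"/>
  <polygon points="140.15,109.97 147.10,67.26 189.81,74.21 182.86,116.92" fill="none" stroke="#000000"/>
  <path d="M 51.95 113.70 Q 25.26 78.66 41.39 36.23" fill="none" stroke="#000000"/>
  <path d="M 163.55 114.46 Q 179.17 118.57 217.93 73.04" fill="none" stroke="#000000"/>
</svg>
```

(Gcodetools for Inkscape — laser output)
G21
G90
G0 X213.24 Y135.50
M4 S837
G1 X183.94 Y147.45 F506
G1 X151.37 Y145.18
G1 X115.54 Y128.69
M5
G0 X38.65 Y100.65
M4 S613
G1 X79.01 Y81.45 F1922
G1 X168.13 Y58.48
G1 X205.91 Y60.13
M5
G0 X140.15 Y85.75
M4 S613
G1 X147.10 Y128.46 F1922
G1 X189.81 Y121.51
G1 X182.86 Y78.80
G1 X140.15 Y85.75
M5
G0 X51.95 Y82.02
M4 S613
G1 X38.91 Y106.20 F1922
G1 X35.39 Y132.02
G1 X41.39 Y159.49
M5
G0 X163.55 Y81.26
M4 S613
G1 X176.53 Y84.04 F1922
G1 X194.66 Y97.84
G1 X217.93 Y122.68
M5
G0 X0.00 Y0.00

viewBox `0 0 232.40 195.72` with mm width/height → 1 unit = 1 mm. Flip: y_m = 195.72 − y_svg.

**Shape 1** — `<path>` quadratic bezier, stroke `#008000` → cut (S837, F506). Control points (SVG): P0=(213.24,60.22), P1=(171.74,31.64), P2=(115.54,67.03); sampled at t=k/3. Machine vertices: (213.24,135.50) → (183.94,147.45) → (151.37,145.18) → (115.54,128.69). Open path.

**Shape 2** — `<path>` cubic bezier, stroke `#000000` → score (S613, F1922). Control points (SVG): P0=(38.65,95.07), P1=(21.25,102.93), P2=(227.18,159.00), P3=(205.91,135.59); sampled at t=k/3. Machine vertices: (38.65,100.65) → (79.01,81.45) → (168.13,58.48) → (205.91,60.13). Open path.

**Shape 3** — `<polygon>` regular polygon, stroke `#000000` → score (S613, F1922). Machine vertices: (140.15,85.75) → (147.10,128.46) → (189.81,121.51) → (182.86,78.80) → (140.15,85.75). Closed: final G1 returns to the first vertex.

**Shape 4** — `<path>` quadratic bezier, stroke `#000000` → score (S613, F1922). Control points (SVG): P0=(51.95,113.70), P1=(25.26,78.66), P2=(41.39,36.23); sampled at t=k/3. Machine vertices: (51.95,82.02) → (38.91,106.20) → (35.39,132.02) → (41.39,159.49). Open path.

**Shape 5** — `<path>` quadratic bezier, stroke `#000000` → score (S613, F1922). Control points (SVG): P0=(163.55,114.46), P1=(179.17,118.57), P2=(217.93,73.04); sampled at t=k/3. Machine vertices: (163.55,81.26) → (176.53,84.04) → (194.66,97.84) → (217.93,122.68). Open path.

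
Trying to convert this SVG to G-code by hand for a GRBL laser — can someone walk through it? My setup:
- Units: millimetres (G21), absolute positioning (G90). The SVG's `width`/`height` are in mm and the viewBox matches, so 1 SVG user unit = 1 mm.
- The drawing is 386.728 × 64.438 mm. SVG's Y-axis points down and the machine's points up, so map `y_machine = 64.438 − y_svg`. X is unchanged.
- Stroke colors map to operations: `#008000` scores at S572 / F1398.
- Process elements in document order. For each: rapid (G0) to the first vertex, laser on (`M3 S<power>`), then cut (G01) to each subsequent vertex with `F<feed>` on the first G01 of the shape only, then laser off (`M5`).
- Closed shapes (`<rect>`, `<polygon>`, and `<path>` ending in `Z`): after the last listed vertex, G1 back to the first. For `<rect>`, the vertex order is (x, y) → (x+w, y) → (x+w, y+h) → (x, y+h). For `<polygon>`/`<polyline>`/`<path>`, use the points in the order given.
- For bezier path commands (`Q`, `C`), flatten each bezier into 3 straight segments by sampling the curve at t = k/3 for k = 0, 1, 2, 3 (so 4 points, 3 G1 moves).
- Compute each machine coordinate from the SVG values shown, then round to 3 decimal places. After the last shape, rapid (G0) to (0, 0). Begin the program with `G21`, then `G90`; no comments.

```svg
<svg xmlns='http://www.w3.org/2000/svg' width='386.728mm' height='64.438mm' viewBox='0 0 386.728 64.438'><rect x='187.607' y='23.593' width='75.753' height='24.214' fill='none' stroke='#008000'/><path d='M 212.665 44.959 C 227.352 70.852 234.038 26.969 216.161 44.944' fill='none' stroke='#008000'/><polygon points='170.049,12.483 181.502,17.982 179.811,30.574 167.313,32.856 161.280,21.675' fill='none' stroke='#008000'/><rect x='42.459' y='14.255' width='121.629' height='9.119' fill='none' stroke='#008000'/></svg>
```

G21
G90
G0 X187.607 Y40.845
M3 S572
G01 X263.360 Y40.845 F1398
G01 X263.360 Y16.631
G01 X187.607 Y16.631
G01 X187.607 Y40.845
M5
G0 X212.665 Y19.479
M3 S572
G01 X224.072 Y11.969 F1398
G01 X226.464 Y21.725
G01 X216.161 Y19.494
M5
G0 X170.049 Y51.955
M3 S572
G01 X181.502 Y46.456 F1398
G01 X179.811 Y33.864
G01 X167.313 Y31.582
G01 X161.280 Y42.763
G01 X170.049 Y51.955
M5
G0 X42.459 Y50.183
M3 S572
G01 X164.088 Y50.183 F1398
G01 X164.088 Y41.064
G01 X42.459 Y41.064
G01 X42.459 Y50.183
M5
G0 X0.000 Y0.000

viewBox `0 0 386.728 64.438` with mm width/height → 1 unit = 1 mm. Flip: y_m = 64.438 − y_svg.

**Shape 1** — `<rect>` rectangle, stroke `#008000` → score (S572, F1398). Machine vertices: (187.607,40.845) → (263.360,40.845) → (263.360,16.631) → (187.607,16.631) → (187.607,40.845). Closed: final G1 returns to the first vertex.

**Shape 2** — `<path>` cubic bezier, stroke `#008000` → score (S572, F1398). Control points (SVG): P0=(212.665,44.959), P1=(227.352,70.852), P2=(234.038,26.969), P3=(216.161,44.944); sampled at t=k/3. Machine vertices: (212.665,19.479) → (224.072,11.969) → (226.464,21.725) → (216.161,19.494). Open path.

**Shape 3** — `<polygon>` regular polygon, stroke `#008000` → score (S572, F1398). Machine vertices: (170.049,51.955) → (181.502,46.456) → (179.811,33.864) → (167.313,31.582) → (161.280,42.763) → (170.049,51.955). Closed: final G1 returns to the first vertex.

**Shape 4** — `<rect>` rectangle, stroke `#008000` → score (S572, F1398). Machine vertices: (42.459,50.183) → (164.088,50.183) → (164.088,41.064) → (42.459,41.064) → (42.459,50.183). Closed: final G1 returns to the first vertex.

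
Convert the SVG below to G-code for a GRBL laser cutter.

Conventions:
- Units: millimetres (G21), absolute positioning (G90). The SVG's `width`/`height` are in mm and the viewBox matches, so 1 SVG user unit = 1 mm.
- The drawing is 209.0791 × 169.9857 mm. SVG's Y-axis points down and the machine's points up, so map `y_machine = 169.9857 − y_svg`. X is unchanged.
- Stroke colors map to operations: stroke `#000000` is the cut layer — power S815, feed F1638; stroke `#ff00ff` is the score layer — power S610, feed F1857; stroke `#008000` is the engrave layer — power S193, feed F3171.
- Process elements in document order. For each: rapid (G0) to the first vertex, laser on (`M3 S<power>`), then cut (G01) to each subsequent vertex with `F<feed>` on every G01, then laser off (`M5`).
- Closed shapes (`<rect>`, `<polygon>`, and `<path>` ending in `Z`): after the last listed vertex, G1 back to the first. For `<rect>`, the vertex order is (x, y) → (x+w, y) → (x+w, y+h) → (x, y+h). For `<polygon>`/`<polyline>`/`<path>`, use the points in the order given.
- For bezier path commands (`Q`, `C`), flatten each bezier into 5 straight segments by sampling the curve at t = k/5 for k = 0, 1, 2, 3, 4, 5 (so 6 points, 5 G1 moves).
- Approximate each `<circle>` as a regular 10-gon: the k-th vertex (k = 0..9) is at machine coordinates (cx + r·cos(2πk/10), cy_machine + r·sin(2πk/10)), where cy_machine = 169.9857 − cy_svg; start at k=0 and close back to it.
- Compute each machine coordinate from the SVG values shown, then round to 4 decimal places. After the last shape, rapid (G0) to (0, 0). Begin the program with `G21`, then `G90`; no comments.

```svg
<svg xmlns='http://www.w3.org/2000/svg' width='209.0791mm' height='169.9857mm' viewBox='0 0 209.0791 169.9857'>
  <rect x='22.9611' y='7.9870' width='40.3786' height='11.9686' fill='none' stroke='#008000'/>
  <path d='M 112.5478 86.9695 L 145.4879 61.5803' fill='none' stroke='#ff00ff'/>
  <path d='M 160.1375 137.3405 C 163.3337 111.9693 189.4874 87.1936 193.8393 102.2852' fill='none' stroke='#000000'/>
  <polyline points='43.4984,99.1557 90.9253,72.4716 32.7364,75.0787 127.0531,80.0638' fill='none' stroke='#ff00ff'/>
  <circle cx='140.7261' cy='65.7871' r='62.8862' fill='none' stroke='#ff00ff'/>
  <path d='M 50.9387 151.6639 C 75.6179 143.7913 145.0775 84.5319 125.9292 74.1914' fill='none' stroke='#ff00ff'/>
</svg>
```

G21
G90
G0 X22.9611 Y161.9987
M3 S193
G01 X63.3397 Y161.9987 F3171
G01 X63.3397 Y150.0301 F3171
G01 X22.9611 Y150.0301 F3171
G01 X22.9611 Y161.9987 F3171
M5
G0 X112.5478 Y83.0162
M3 S610
G01 X145.4879 Y108.4054 F1857
M5
G0 X160.1375 Y32.6452
M3 S815
G01 X164.4520 Y47.4823 F1638
G01 X172.1279 Y60.2914 F1638
G01 X181.0168 Y69.1875 F1638
G01 X188.9700 Y72.2856 F1638
G01 X193.8393 Y67.7005 F1638
M5
G0 X43.4984 Y70.8300
M3 S610
G01 X90.9253 Y97.5141 F1857
G01 X32.7364 Y94.9070 F1857
G01 X127.0531 Y89.9219 F1857
M5
G0 X203.6123 Y104.1986
M3 S610
G01 X191.6021 Y141.1622 F1857
G01 X160.1590 Y164.0069 F1857
G01 X121.2932 Y164.0069 F1857
G01 X89.8501 Y141.1622 F1857
G01 X77.8399 Y104.1986 F1857
G01 X89.8501 Y67.2350 F1857
G01 X121.2932 Y44.3903 F1857
G01 X160.1590 Y44.3903 F1857
G01 X191.6021 Y67.2350 F1857
G01 X203.6123 Y104.1986 F1857
M5
G0 X50.9387 Y18.3218
M3 S610
G01 X70.0528 Y28.4093 F1857
G01 X93.5115 Y46.0150 F1857
G01 X114.9122 Y66.3242 F1857
G01 X127.8523 Y84.5222 F1857
G01 X125.9292 Y95.7943 F1857
M5
G0 X0.0000 Y0.0000

viewBox `0 0 209.0791 169.9857` with mm width/height → 1 unit = 1 mm. Flip: y_m = 169.9857 − y_svg.

**Shape 1** — `<rect>` rectangle, stroke `#008000` → engrave (S193, F3171). Machine vertices: (22.9611,161.9987) → (63.3397,161.9987) → (63.3397,150.0301) → (22.9611,150.0301) → (22.9611,161.9987). Closed: final G1 returns to the first vertex.

**Shape 2** — `<path>` line segment, stroke `#ff00ff` → score (S610, F1857). Machine vertices: (112.5478,83.0162) → (145.4879,108.4054). Open path.

**Shape 3** — `<path>` cubic bezier, stroke `#000000` → cut (S815, F1638). Control points (SVG): P0=(160.1375,137.3405), P1=(163.3337,111.9693), P2=(189.4874,87.1936), P3=(193.8393,102.2852); sampled at t=k/5. Machine vertices: (160.1375,32.6452) → (164.4520,47.4823) → (172.1279,60.2914) → (181.0168,69.1875) → (188.9700,72.2856) → (193.8393,67.7005). Open path.

**Shape 4** — `<polyline>` open polyline, stroke `#ff00ff` → score (S610, F1857). Machine vertices: (43.4984,70.8300) → (90.9253,97.5141) → (32.7364,94.9070) → (127.0531,89.9219). Open path.

**Shape 5** — `<circle>` circle, stroke `#ff00ff` → score (S610, F1857). Machine vertices: (203.6123,104.1986) → (191.6021,141.1622) → (160.1590,164.0069) → (121.2932,164.0069) → (89.8501,141.1622) → (77.8399,104.1986) → (89.8501,67.2350) → (121.2932,44.3903) → (160.1590,44.3903) → (191.6021,67.2350) → (203.6123,104.1986). Closed: final G1 returns to the first vertex.

**Shape 6** — `<path>` cubic bezier, stroke `#ff00ff` → score (S610, F1857). Control points (SVG): P0=(50.9387,151.6639), P1=(75.6179,143.7913), P2=(145.0775,84.5319), P3=(125.9292,74.1914); sampled at t=k/5. Machine vertices: (50.9387,18.3218) → (70.0528,28.4093) → (93.5115,46.0150) → (114.9122,66.3242) → (127.8523,84.5222) → (125.9292,95.7943). Open path.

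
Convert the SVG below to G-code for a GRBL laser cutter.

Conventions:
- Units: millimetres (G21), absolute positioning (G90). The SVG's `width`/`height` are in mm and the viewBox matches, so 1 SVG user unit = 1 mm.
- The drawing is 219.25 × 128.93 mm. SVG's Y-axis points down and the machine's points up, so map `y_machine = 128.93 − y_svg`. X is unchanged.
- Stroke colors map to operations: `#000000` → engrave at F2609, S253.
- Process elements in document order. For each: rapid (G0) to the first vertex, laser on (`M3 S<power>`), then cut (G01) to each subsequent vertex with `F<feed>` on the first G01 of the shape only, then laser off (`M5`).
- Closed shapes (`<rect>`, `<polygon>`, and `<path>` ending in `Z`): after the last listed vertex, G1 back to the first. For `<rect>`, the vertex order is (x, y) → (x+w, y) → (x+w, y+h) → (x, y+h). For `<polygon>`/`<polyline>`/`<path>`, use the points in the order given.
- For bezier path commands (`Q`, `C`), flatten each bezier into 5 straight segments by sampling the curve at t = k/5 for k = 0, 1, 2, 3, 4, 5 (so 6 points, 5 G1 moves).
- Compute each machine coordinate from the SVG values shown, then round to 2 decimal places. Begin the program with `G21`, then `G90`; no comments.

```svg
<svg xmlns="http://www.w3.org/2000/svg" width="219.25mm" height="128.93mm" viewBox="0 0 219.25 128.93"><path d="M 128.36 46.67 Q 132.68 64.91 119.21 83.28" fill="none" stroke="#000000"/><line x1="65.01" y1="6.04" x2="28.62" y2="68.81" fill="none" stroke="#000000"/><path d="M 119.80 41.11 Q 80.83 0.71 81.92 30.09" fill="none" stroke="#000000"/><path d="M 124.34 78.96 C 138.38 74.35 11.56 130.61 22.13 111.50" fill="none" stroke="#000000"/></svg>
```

Since the viewBox matches the mm dimensions, user units are millimetres directly. The only transform is the Y-flip y_m = 128.93 − y_svg.

Shape 1 is a quadratic bezier drawn with `<path>`. Its stroke #000000 means engrave at S253, F2609. After flipping Y the toolpath is (128.36,82.26) → (129.38,74.96) → (128.97,67.65) → (127.14,60.33) → (123.89,52.99) → (119.21,45.65).

Shape 2 is a line segment drawn with `<line>`. Its stroke #000000 means engrave at S253, F2609. After flipping Y the toolpath is (65.01,122.89) → (28.62,60.12).

Shape 3 is a quadratic bezier drawn with `<path>`. Its stroke #000000 means engrave at S253, F2609. After flipping Y the toolpath is (119.80,87.82) → (105.81,101.19) → (95.03,108.98) → (87.46,111.18) → (83.09,107.80) → (81.92,98.84).

Shape 4 is a cubic bezier drawn with `<path>`. Its stroke #000000 means engrave at S253, F2609. After flipping Y the toolpath is (124.34,49.97) → (118.09,46.52) → (91.38,35.00) → (57.59,21.96) → (30.05,13.92) → (22.13,17.43).

G21
G90
G0 X128.36 Y82.26
M3 S253
G01 X129.38 Y74.96 F2609
G01 X128.97 Y67.65
G01 X127.14 Y60.33
G01 X123.89 Y52.99
G01 X119.21 Y45.65
M5
G0 X65.01 Y122.89
M3 S253
G01 X28.62 Y60.12 F2609
M5
G0 X119.80 Y87.82
M3 S253
G01 X105.81 Y101.19 F2609
G01 X95.03 Y108.98
G01 X87.46 Y111.18
G01 X83.09 Y107.80
G01 X81.92 Y98.84
M5
G0 X124.34 Y49.97
M3 S253
G01 X118.09 Y46.52 F2609
G01 X91.38 Y35.00
G01 X57.59 Y21.96
G01 X30.05 Y13.92
G01 X22.13 Y17.43
M5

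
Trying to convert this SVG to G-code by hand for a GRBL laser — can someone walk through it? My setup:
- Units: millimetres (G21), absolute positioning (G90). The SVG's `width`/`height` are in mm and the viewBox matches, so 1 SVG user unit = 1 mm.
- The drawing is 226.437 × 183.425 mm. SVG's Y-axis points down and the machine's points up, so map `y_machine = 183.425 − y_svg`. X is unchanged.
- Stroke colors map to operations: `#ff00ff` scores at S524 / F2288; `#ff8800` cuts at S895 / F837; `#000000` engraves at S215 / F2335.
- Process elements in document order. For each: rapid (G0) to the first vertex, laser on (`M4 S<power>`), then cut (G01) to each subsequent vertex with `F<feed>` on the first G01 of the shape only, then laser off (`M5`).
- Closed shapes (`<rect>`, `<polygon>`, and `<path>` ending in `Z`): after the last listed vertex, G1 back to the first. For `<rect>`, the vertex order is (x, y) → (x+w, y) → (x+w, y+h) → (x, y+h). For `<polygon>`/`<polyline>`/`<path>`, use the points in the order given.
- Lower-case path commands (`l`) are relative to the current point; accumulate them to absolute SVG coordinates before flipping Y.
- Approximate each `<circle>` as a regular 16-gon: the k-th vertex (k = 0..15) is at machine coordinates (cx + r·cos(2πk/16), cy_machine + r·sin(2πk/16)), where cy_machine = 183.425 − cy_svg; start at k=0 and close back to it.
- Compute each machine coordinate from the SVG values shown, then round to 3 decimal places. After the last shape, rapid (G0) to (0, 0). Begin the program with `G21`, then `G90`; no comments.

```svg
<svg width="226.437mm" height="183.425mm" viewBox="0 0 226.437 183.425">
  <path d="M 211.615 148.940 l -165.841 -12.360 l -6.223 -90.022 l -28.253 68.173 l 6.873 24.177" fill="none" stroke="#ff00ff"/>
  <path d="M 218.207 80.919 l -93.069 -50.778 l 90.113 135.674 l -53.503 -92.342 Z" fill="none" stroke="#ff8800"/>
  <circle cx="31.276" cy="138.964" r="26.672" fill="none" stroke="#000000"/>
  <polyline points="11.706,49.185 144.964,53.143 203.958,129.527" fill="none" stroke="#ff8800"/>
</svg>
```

Since the viewBox matches the mm dimensions, user units are millimetres directly. The only transform is the Y-flip y_m = 183.425 − y_svg.

Shape 1 is a open polyline drawn with `<path>`. Its stroke #ff00ff means score at S524, F2288. After flipping Y the toolpath is (211.615,34.485) → (45.774,46.845) → (39.551,136.867) → (11.298,68.694) → (18.171,44.517).

Shape 2 is a closed polygon drawn with `<path>`. Its stroke #ff8800 means cut at S895, F837. After flipping Y the toolpath is (218.207,102.506) → (125.138,153.284) → (215.251,17.610) → (161.748,109.952) → (218.207,102.506), returning to the start.

Shape 3 is a circle drawn with `<circle>`. Its stroke #000000 means engrave at S215, F2335. After flipping Y the toolpath is (57.948,44.461) → (55.918,54.668) → (50.136,63.321) → (41.483,69.103) → (31.276,71.133) → (21.069,69.103) → (12.416,63.321) → (6.634,54.668) → (4.604,44.461) → (6.634,34.254) → (12.416,25.601) → (21.069,19.819) → (31.276,17.789) → (41.483,19.819) → (50.136,25.601) → (55.918,34.254) → (57.948,44.461), returning to the start.

Shape 4 is a open polyline drawn with `<polyline>`. Its stroke #ff8800 means cut at S895, F837. After flipping Y the toolpath is (11.706,134.240) → (144.964,130.282) → (203.958,53.898).

G21
G90
G0 X211.615 Y34.485
M4 S524
G01 X45.774 Y46.845 F2288
G01 X39.551 Y136.867
G01 X11.298 Y68.694
G01 X18.171 Y44.517
M5
G0 X218.207 Y102.506
M4 S895
G01 X125.138 Y153.284 F837
G01 X215.251 Y17.610
G01 X161.748 Y109.952
G01 X218.207 Y102.506
M5
G0 X57.948 Y44.461
M4 S215
G01 X55.918 Y54.668 F2335
G01 X50.136 Y63.321
G01 X41.483 Y69.103
G01 X31.276 Y71.133
G01 X21.069 Y69.103
G01 X12.416 Y63.321
G01 X6.634 Y54.668
G01 X4.604 Y44.461
G01 X6.634 Y34.254
G01 X12.416 Y25.601
G01 X21.069 Y19.819
G01 X31.276 Y17.789
G01 X41.483 Y19.819
G01 X50.136 Y25.601
G01 X55.918 Y34.254
G01 X57.948 Y44.461
M5
G0 X11.706 Y134.240
M4 S895
G01 X144.964 Y130.282 F837
G01 X203.958 Y53.898
M5
G0 X0.000 Y0.000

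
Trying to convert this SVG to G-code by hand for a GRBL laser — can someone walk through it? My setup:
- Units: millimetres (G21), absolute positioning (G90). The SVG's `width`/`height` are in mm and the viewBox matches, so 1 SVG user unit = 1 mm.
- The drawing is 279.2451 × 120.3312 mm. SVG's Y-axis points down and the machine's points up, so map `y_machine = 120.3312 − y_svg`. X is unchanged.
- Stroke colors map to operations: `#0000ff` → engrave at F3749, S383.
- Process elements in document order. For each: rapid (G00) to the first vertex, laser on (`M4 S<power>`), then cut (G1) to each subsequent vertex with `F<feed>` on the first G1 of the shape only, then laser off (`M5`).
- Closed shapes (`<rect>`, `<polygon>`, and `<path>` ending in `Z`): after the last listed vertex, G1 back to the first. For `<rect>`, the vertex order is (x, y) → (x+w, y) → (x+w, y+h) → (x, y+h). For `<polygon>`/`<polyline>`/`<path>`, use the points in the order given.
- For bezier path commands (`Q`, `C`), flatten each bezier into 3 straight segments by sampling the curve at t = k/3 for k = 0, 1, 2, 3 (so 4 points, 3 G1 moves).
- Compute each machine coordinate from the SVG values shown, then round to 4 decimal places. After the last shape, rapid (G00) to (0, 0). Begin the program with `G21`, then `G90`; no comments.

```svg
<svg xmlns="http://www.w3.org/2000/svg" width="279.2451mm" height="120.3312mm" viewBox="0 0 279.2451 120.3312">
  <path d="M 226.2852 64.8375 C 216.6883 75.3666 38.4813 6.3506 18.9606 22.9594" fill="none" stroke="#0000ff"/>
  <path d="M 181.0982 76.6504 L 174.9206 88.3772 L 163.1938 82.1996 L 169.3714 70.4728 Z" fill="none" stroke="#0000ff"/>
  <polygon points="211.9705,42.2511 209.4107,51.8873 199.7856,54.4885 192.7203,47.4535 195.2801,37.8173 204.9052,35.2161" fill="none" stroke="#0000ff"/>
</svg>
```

Since the viewBox matches the mm dimensions, user units are millimetres directly. The only transform is the Y-flip y_m = 120.3312 − y_svg.

Shape 1 is a cubic bezier drawn with `<path>`. Its stroke #0000ff means engrave at S383, F3749. After flipping Y the toolpath is (226.2852,55.4937) → (172.6070,65.3622) → (79.2546,91.5564) → (18.9606,97.3718).

Shape 2 is a regular polygon drawn with `<path>`. Its stroke #0000ff means engrave at S383, F3749. After flipping Y the toolpath is (181.0982,43.6808) → (174.9206,31.9540) → (163.1938,38.1316) → (169.3714,49.8584) → (181.0982,43.6808), returning to the start.

Shape 3 is a regular polygon drawn with `<polygon>`. Its stroke #0000ff means engrave at S383, F3749. After flipping Y the toolpath is (211.9705,78.0801) → (209.4107,68.4439) → (199.7856,65.8427) → (192.7203,72.8777) → (195.2801,82.5139) → (204.9052,85.1151) → (211.9705,78.0801), returning to the start.

G21
G90
G00 X226.2852 Y55.4937
M4 S383
G1 X172.6070 Y65.3622 F3749
G1 X79.2546 Y91.5564
G1 X18.9606 Y97.3718
M5
G00 X181.0982 Y43.6808
M4 S383
G1 X174.9206 Y31.9540 F3749
G1 X163.1938 Y38.1316
G1 X169.3714 Y49.8584
G1 X181.0982 Y43.6808
M5
G00 X211.9705 Y78.0801
M4 S383
G1 X209.4107 Y68.4439 F3749
G1 X199.7856 Y65.8427
G1 X192.7203 Y72.8777
G1 X195.2801 Y82.5139
G1 X204.9052 Y85.1151
G1 X211.9705 Y78.0801
M5
G00 X0.0000 Y0.0000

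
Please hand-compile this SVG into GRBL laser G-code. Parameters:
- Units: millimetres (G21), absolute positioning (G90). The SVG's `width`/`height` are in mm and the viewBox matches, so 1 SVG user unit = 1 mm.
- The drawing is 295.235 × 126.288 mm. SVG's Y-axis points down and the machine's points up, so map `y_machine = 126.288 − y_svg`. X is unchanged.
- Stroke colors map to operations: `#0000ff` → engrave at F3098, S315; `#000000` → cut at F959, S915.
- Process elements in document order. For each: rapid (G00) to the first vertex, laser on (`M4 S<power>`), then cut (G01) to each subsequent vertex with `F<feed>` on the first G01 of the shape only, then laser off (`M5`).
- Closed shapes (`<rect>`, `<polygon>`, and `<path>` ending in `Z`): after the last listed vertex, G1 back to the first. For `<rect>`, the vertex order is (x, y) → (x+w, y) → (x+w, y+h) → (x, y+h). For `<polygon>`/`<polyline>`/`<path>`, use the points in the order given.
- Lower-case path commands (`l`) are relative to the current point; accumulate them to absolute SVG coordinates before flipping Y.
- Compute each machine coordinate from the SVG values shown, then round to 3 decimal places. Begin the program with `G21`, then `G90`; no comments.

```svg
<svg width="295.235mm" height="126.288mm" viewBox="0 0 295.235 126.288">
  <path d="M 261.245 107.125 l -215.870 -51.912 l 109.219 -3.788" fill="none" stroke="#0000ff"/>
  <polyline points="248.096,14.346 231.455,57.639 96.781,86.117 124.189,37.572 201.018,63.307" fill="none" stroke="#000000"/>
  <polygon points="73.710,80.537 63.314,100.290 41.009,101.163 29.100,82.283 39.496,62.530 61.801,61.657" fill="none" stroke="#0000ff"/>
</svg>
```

1 u = 1 mm; y_m = 126.288 − y.

[1] `<path>` open polyline, #0000ff→engrave S315 F3098: (261.245,19.163) → (45.375,71.075) → (154.594,74.863)

[2] `<polyline>` open polyline, #000000→cut S915 F959: (248.096,111.942) → (231.455,68.649) → (96.781,40.171) → (124.189,88.716) → (201.018,62.981)

[3] `<polygon>` regular polygon, #0000ff→engrave S315 F3098: (73.710,45.751) → (63.314,25.998) → (41.009,25.125) → (29.100,44.005) → (39.496,63.758) → (61.801,64.631) → (73.710,45.751) (closed)

G21
G90
G00 X261.245 Y19.163
M4 S315
G01 X45.375 Y71.075 F3098
G01 X154.594 Y74.863
M5
G00 X248.096 Y111.942
M4 S915
G01 X231.455 Y68.649 F959
G01 X96.781 Y40.171
G01 X124.189 Y88.716
G01 X201.018 Y62.981
M5
G00 X73.710 Y45.751
M4 S315
G01 X63.314 Y25.998 F3098
G01 X41.009 Y25.125
G01 X29.100 Y44.005
G01 X39.496 Y63.758
G01 X61.801 Y64.631
G01 X73.710 Y45.751
M5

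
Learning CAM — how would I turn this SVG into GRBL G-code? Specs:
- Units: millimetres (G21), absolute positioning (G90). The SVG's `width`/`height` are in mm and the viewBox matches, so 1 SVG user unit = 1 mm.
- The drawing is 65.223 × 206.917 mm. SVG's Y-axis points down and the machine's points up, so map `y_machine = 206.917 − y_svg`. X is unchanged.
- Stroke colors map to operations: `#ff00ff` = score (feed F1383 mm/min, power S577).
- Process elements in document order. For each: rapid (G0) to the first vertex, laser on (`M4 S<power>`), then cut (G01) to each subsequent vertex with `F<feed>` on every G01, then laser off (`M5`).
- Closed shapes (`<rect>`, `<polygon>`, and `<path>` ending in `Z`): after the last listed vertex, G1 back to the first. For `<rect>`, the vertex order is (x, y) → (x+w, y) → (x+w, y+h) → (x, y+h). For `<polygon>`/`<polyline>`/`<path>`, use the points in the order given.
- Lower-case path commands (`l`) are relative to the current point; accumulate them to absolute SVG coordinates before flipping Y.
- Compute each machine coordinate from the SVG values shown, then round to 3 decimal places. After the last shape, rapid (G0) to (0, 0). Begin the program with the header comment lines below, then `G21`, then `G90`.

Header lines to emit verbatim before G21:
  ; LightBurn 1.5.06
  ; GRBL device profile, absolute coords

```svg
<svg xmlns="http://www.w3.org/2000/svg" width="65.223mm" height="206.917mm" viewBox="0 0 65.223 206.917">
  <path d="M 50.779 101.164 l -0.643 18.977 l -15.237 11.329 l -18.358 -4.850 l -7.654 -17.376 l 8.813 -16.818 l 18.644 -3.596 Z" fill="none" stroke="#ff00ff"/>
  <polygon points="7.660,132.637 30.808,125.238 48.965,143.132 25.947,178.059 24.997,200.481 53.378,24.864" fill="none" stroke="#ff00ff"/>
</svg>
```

; LightBurn 1.5.06
; GRBL device profile, absolute coords
G21
G90
G0 X50.779 Y105.753
M4 S577
G01 X50.136 Y86.776 F1383
G01 X34.899 Y75.447 F1383
G01 X16.541 Y80.297 F1383
G01 X8.887 Y97.673 F1383
G01 X17.700 Y114.491 F1383
G01 X36.344 Y118.087 F1383
G01 X50.779 Y105.753 F1383
M5
G0 X7.660 Y74.280
M4 S577
G01 X30.808 Y81.679 F1383
G01 X48.965 Y63.785 F1383
G01 X25.947 Y28.858 F1383
G01 X24.997 Y6.436 F1383
G01 X53.378 Y182.053 F1383
G01 X7.660 Y74.280 F1383
M5
G0 X0.000 Y0.000

1 u = 1 mm; y_m = 206.917 − y.

[1] `<path>` regular polygon, #ff00ff→score S577 F1383: (50.779,105.753) → (50.136,86.776) → (34.899,75.447) → (16.541,80.297) → (8.887,97.673) → (17.700,114.491) → (36.344,118.087) → (50.779,105.753) (closed)

[2] `<polygon>` closed polygon, #ff00ff→score S577 F1383: (7.660,74.280) → (30.808,81.679) → (48.965,63.785) → (25.947,28.858) → (24.997,6.436) → (53.378,182.053) → (7.660,74.280) (closed)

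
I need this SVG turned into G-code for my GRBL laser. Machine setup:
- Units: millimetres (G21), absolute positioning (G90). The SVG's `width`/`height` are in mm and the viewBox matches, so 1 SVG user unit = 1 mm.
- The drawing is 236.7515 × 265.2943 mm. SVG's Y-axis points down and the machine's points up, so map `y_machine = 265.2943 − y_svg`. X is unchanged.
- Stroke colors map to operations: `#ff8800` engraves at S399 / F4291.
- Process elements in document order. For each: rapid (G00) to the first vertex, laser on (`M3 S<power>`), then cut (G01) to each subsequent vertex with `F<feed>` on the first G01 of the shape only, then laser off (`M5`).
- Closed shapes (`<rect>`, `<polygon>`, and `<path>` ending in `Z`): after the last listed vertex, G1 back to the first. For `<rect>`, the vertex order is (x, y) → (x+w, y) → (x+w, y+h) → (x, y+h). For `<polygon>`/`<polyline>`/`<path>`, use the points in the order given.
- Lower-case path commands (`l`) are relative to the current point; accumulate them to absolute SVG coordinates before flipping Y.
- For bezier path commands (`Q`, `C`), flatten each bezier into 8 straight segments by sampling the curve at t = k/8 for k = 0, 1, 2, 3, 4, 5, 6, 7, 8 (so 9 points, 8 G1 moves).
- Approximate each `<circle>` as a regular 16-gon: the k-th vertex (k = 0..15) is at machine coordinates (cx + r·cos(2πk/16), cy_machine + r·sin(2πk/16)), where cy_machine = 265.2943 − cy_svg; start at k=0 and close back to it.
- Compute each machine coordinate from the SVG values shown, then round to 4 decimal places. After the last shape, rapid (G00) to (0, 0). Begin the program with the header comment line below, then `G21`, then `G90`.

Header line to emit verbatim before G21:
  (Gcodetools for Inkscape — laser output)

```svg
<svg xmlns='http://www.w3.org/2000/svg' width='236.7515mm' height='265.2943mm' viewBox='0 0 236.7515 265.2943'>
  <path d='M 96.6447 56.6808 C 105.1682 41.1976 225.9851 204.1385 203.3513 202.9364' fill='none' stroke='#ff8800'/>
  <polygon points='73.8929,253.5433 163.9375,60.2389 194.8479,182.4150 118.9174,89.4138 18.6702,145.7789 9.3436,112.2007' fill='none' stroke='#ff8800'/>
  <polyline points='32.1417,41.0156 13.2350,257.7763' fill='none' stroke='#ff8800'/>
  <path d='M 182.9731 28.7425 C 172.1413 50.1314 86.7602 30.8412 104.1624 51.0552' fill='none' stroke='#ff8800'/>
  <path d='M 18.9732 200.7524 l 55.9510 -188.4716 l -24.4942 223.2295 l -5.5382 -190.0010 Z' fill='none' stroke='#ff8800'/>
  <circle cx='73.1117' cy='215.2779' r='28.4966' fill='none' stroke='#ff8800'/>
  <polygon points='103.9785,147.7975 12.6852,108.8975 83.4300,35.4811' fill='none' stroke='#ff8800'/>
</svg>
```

1 u = 1 mm; y_m = 265.2943 − y.

[1] `<path>` cubic bezier, #ff8800→engrave S399 F4291: (96.6447,208.6135) → (104.6053,206.7251) → (120.0963,192.1240) → (140.1209,168.8245) → (161.6820,140.8411) → (181.7826,112.1883) → (197.4256,86.8805) → (205.6142,68.9322) → (203.3513,62.3579)

[2] `<polygon>` closed polygon, #ff8800→engrave S399 F4291: (73.8929,11.7510) → (163.9375,205.0554) → (194.8479,82.8793) → (118.9174,175.8805) → (18.6702,119.5154) → (9.3436,153.0936) → (73.8929,11.7510) (closed)

[3] `<polyline>` line segment, #ff8800→engrave S399 F4291: (32.1417,224.2787) → (13.2350,7.5180)

[4] `<path>` cubic bezier, #ff8800→engrave S399 F4291: (182.9731,236.5518) → (175.7630,230.2812) → (163.6421,226.8846) → (148.6884,225.4224) → (132.9800,224.9549) → (118.5951,224.5424) → (107.6118,223.2454) → (102.1082,220.1242) → (104.1624,214.2391)

[5] `<path>` closed polygon, #ff8800→engrave S399 F4291: (18.9732,64.5419) → (74.9242,253.0135) → (50.4300,29.7840) → (44.8918,219.7850) → (18.9732,64.5419) (closed)

[6] `<circle>` circle, #ff8800→engrave S399 F4291: (101.6083,50.0164) → (99.4391,60.9216) → (93.2618,70.1665) → (84.0169,76.3438) → (73.1117,78.5130) → (62.2065,76.3438) → (52.9616,70.1665) → (46.7843,60.9216) → (44.6151,50.0164) → (46.7843,39.1112) → (52.9616,29.8663) → (62.2065,23.6890) → (73.1117,21.5198) → (84.0169,23.6890) → (93.2618,29.8663) → (99.4391,39.1112) → (101.6083,50.0164) (closed)

[7] `<polygon>` closed polygon, #ff8800→engrave S399 F4291: (103.9785,117.4968) → (12.6852,156.3968) → (83.4300,229.8132) → (103.9785,117.4968) (closed)

(Gcodetools for Inkscape — laser output)
G21
G90
G00 X96.6447 Y208.6135
M3 S399
G01 X104.6053 Y206.7251 F4291
G01 X120.0963 Y192.1240
G01 X140.1209 Y168.8245
G01 X161.6820 Y140.8411
G01 X181.7826 Y112.1883
G01 X197.4256 Y86.8805
G01 X205.6142 Y68.9322
G01 X203.3513 Y62.3579
M5
G00 X73.8929 Y11.7510
M3 S399
G01 X163.9375 Y205.0554 F4291
G01 X194.8479 Y82.8793
G01 X118.9174 Y175.8805
G01 X18.6702 Y119.5154
G01 X9.3436 Y153.0936
G01 X73.8929 Y11.7510
M5
G00 X32.1417 Y224.2787
M3 S399
G01 X13.2350 Y7.5180 F4291
M5
G00 X182.9731 Y236.5518
M3 S399
G01 X175.7630 Y230.2812 F4291
G01 X163.6421 Y226.8846
G01 X148.6884 Y225.4224
G01 X132.9800 Y224.9549
G01 X118.5951 Y224.5424
G01 X107.6118 Y223.2454
G01 X102.1082 Y220.1242
G01 X104.1624 Y214.2391
M5
G00 X18.9732 Y64.5419
M3 S399
G01 X74.9242 Y253.0135 F4291
G01 X50.4300 Y29.7840
G01 X44.8918 Y219.7850
G01 X18.9732 Y64.5419
M5
G00 X101.6083 Y50.0164
M3 S399
G01 X99.4391 Y60.9216 F4291
G01 X93.2618 Y70.1665
G01 X84.0169 Y76.3438
G01 X73.1117 Y78.5130
G01 X62.2065 Y76.3438
G01 X52.9616 Y70.1665
G01 X46.7843 Y60.9216
G01 X44.6151 Y50.0164
G01 X46.7843 Y39.1112
G01 X52.9616 Y29.8663
G01 X62.2065 Y23.6890
G01 X73.1117 Y21.5198
G01 X84.0169 Y23.6890
G01 X93.2618 Y29.8663
G01 X99.4391 Y39.1112
G01 X101.6083 Y50.0164
M5
G00 X103.9785 Y117.4968
M3 S399
G01 X12.6852 Y156.3968 F4291
G01 X83.4300 Y229.8132
G01 X103.9785 Y117.4968
M5
G00 X0.0000 Y0.0000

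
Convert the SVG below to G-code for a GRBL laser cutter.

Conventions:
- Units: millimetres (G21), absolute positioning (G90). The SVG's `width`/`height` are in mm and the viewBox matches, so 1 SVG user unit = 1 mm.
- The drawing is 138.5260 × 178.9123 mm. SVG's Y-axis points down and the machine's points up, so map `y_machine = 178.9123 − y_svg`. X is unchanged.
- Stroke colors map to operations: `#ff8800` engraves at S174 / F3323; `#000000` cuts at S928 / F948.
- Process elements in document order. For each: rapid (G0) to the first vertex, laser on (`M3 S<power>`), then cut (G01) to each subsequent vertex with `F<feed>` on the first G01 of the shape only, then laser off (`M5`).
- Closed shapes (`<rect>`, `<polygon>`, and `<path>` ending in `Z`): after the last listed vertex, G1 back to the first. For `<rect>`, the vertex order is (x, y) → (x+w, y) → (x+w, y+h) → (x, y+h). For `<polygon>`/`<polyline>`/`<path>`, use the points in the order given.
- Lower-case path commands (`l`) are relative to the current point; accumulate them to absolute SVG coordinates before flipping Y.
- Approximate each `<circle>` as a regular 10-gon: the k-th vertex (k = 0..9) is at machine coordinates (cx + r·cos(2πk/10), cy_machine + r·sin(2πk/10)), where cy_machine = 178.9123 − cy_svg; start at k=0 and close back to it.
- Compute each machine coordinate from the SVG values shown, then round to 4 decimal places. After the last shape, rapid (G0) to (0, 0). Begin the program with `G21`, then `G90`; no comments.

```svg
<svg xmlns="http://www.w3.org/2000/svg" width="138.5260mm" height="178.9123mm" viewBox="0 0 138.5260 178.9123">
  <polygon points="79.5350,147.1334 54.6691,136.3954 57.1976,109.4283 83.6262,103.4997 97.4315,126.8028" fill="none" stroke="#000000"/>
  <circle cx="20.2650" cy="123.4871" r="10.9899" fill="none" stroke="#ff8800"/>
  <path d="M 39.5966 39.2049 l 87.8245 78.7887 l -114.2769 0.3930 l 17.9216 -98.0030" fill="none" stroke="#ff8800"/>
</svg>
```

viewBox `0 0 138.5260 178.9123` with mm width/height → 1 unit = 1 mm. Flip: y_m = 178.9123 − y_svg.

**Shape 1** — `<polygon>` regular polygon, stroke `#000000` → cut (S928, F948). Machine vertices: (79.5350,31.7789) → (54.6691,42.5169) → (57.1976,69.4840) → (83.6262,75.4126) → (97.4315,52.1095) → (79.5350,31.7789). Closed: final G1 returns to the first vertex.

**Shape 2** — `<circle>` circle, stroke `#ff8800` → engrave (S174, F3323). Machine vertices: (31.2549,55.4252) → (29.1560,61.8849) → (23.6611,65.8772) → (16.8689,65.8772) → (11.3740,61.8849) → (9.2751,55.4252) → (11.3740,48.9655) → (16.8689,44.9732) → (23.6611,44.9732) → (29.1560,48.9655) → (31.2549,55.4252). Closed: final G1 returns to the first vertex.

**Shape 3** — `<path>` open polyline, stroke `#ff8800` → engrave (S174, F3323). Machine vertices: (39.5966,139.7074) → (127.4211,60.9187) → (13.1442,60.5257) → (31.0658,158.5287). Open path.

G21
G90
G0 X79.5350 Y31.7789
M3 S928
G01 X54.6691 Y42.5169 F948
G01 X57.1976 Y69.4840
G01 X83.6262 Y75.4126
G01 X97.4315 Y52.1095
G01 X79.5350 Y31.7789
M5
G0 X31.2549 Y55.4252
M3 S174
G01 X29.1560 Y61.8849 F3323
G01 X23.6611 Y65.8772
G01 X16.8689 Y65.8772
G01 X11.3740 Y61.8849
G01 X9.2751 Y55.4252
G01 X11.3740 Y48.9655
G01 X16.8689 Y44.9732
G01 X23.6611 Y44.9732
G01 X29.1560 Y48.9655
G01 X31.2549 Y55.4252
M5
G0 X39.5966 Y139.7074
M3 S174
G01 X127.4211 Y60.9187 F3323
G01 X13.1442 Y60.5257
G01 X31.0658 Y158.5287
M5
G0 X0.0000 Y0.0000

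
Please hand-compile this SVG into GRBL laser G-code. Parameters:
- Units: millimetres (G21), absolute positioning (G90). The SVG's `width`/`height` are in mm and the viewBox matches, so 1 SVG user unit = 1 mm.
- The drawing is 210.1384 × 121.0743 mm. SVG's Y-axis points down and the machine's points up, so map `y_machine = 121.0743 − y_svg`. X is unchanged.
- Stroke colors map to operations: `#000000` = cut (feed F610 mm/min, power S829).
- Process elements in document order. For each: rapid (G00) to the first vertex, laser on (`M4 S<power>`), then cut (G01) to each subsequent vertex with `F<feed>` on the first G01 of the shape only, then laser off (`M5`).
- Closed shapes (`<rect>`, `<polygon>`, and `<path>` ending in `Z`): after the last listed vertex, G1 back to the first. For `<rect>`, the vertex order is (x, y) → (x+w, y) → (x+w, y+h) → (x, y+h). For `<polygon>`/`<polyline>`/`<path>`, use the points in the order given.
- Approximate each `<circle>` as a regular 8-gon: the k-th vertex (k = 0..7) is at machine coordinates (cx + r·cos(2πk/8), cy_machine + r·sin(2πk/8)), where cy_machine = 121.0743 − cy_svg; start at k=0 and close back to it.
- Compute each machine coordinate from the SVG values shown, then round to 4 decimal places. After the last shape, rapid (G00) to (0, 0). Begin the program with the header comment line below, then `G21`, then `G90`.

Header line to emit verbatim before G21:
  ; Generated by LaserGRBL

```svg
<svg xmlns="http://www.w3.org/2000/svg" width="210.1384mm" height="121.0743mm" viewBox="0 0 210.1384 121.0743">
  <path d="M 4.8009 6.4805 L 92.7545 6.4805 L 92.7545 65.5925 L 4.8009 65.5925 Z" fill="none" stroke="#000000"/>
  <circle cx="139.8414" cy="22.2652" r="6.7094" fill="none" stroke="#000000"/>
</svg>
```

viewBox `0 0 210.1384 121.0743` with mm width/height → 1 unit = 1 mm. Flip: y_m = 121.0743 − y_svg.

**Shape 1** — `<path>` rectangle, stroke `#000000` → cut (S829, F610). Machine vertices: (4.8009,114.5938) → (92.7545,114.5938) → (92.7545,55.4818) → (4.8009,55.4818) → (4.8009,114.5938). Closed: final G1 returns to the first vertex.

**Shape 2** — `<circle>` circle, stroke `#000000` → cut (S829, F610). Machine vertices: (146.5508,98.8091) → (144.5857,103.5534) → (139.8414,105.5185) → (135.0971,103.5534) → (133.1320,98.8091) → (135.0971,94.0648) → (139.8414,92.0997) → (144.5857,94.0648) → (146.5508,98.8091). Closed: final G1 returns to the first vertex.

; Generated by LaserGRBL
G21
G90
G00 X4.8009 Y114.5938
M4 S829
G01 X92.7545 Y114.5938 F610
G01 X92.7545 Y55.4818
G01 X4.8009 Y55.4818
G01 X4.8009 Y114.5938
M5
G00 X146.5508 Y98.8091
M4 S829
G01 X144.5857 Y103.5534 F610
G01 X139.8414 Y105.5185
G01 X135.0971 Y103.5534
G01 X133.1320 Y98.8091
G01 X135.0971 Y94.0648
G01 X139.8414 Y92.0997
G01 X144.5857 Y94.0648
G01 X146.5508 Y98.8091
M5
G00 X0.0000 Y0.0000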